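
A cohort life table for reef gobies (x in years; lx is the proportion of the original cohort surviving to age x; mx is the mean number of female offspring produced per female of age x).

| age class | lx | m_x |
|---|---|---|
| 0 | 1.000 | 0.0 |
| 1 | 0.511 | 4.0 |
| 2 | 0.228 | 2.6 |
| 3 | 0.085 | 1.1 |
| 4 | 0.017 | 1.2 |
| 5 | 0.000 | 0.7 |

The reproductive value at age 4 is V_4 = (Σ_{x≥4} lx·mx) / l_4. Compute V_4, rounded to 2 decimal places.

1.20

lx·mx for x ≥ 4: 0.0204, 0 → sum = 0.0204
V_4 = 0.0204 / l_4 = 0.0204 / 0.017 = 1.2 → 1.20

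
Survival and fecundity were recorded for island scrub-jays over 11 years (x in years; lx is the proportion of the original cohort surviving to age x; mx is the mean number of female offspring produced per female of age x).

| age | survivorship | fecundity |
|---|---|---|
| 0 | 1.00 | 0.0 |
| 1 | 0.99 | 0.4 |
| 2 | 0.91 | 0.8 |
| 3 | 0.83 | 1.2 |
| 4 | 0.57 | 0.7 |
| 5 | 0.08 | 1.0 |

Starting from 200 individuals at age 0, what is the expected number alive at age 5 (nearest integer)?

16

Expected survivors = N0 · l_5 = 200 × 0.08 = 16 → 16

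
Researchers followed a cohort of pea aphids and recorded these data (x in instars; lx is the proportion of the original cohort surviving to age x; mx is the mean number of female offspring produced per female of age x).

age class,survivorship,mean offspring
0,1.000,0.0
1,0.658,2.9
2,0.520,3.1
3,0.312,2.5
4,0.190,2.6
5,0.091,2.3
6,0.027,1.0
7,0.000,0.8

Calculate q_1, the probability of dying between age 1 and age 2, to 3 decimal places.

0.210

q_1 = (l_1 − l_2) / l_1 = (0.658 − 0.52) / 0.658
     = 0.138 / 0.658 = 0.209726… → 0.210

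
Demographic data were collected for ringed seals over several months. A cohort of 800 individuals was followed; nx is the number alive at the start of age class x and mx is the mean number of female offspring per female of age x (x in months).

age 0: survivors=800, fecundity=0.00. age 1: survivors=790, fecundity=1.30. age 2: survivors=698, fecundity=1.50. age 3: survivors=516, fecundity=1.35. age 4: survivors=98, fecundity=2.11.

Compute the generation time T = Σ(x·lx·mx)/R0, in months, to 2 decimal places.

lx = nx/n0 = nx/800: 1, 0.9875, 0.8725, 0.645, 0.1225
lx·mx: 0, 1.28375, 1.30875, 0.87075, 0.258475 → R0 = 3.721725
x·lx·mx: 0, 1.28375, 2.6175, 2.61225, 1.0339 → Σ = 7.5474
T = 7.5474 / 3.721725 = 2.027931… → 2.03

2.03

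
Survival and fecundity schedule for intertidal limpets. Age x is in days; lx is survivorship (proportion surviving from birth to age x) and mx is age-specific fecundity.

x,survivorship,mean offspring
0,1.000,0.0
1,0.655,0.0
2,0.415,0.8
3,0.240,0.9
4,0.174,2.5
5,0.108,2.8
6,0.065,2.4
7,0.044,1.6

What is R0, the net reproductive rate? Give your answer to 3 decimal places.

lx·mx by age: 0, 0, 0.332, 0.216, 0.435, 0.3024, 0.156, 0.0704
R0 = Σ lx·mx = 1.5118 → 1.512

1.512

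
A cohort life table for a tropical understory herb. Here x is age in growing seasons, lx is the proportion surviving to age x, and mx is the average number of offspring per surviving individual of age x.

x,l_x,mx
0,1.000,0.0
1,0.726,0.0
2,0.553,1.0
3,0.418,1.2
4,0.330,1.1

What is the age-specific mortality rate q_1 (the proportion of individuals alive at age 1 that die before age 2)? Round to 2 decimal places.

q_1 = (l_1 − l_2) / l_1 = (0.726 − 0.553) / 0.726
     = 0.173 / 0.726 = 0.238292… → 0.24

0.24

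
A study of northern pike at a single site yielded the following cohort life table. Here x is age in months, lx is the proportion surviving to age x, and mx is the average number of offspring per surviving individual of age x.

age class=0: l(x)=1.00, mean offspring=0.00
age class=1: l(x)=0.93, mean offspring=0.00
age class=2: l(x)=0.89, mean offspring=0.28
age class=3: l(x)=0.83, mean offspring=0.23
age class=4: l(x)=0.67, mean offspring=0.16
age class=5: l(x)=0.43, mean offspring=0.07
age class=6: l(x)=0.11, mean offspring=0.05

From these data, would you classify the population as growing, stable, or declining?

R0 = Σ lx·mx = 0 + 0 + 0.2492 + 0.1909 + 0.1072 + 0.0301 + 0.0055 = 0.5829
R0 < 1, so the population is declining.

declining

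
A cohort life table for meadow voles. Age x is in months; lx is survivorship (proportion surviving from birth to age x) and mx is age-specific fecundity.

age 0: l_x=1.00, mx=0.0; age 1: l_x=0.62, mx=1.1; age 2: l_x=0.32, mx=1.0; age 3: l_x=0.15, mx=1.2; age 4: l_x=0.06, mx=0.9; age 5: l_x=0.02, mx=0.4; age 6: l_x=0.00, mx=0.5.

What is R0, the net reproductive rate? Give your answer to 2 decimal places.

lx·mx by age: 0, 0.682, 0.32, 0.18, 0.054, 0.008, 0
R0 = Σ lx·mx = 1.244 → 1.24

1.24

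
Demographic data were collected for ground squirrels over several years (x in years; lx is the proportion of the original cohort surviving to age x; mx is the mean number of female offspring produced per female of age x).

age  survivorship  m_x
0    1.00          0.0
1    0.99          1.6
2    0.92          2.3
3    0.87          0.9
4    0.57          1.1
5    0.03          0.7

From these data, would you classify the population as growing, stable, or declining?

growing

R0 = Σ lx·mx = 0 + 1.584 + 2.116 + 0.783 + 0.627 + 0.021 = 5.131
R0 > 1, so the population is growing.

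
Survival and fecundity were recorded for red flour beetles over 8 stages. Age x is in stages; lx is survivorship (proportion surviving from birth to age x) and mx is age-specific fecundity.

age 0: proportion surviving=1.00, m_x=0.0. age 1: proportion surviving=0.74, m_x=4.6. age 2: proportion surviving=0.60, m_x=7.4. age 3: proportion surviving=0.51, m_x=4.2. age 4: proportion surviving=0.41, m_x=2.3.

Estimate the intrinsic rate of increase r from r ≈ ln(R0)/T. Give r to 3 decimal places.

1.163

R0 = Σ lx·mx = 0 + 3.404 + 4.44 + 2.142 + 0.943 = 10.929
Σ x·lx·mx = 22.482; T = 22.482/10.929 = 2.0571…
r ≈ ln(R0)/T = ln(10.929)/2.0571… = 1.16252… → 1.163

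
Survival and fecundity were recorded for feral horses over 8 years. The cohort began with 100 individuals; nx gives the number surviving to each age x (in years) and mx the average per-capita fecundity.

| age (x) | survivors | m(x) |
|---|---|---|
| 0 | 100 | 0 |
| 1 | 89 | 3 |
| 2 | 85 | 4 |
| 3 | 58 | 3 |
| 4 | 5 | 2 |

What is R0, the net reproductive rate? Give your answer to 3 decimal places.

7.910

lx = nx/n0 = nx/100: 1, 0.89, 0.85, 0.58, 0.05
lx·mx by age: 0, 2.67, 3.4, 1.74, 0.1
R0 = Σ lx·mx = 7.91 → 7.910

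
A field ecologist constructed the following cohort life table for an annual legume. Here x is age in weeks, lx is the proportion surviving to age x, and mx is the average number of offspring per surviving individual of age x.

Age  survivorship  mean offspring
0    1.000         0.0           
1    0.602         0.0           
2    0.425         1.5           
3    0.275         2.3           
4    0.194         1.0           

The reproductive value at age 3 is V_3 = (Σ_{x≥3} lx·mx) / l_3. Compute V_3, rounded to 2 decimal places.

3.01

lx·mx for x ≥ 3: 0.6325, 0.194 → sum = 0.8265
V_3 = 0.8265 / l_3 = 0.8265 / 0.275 = 3.005455… → 3.01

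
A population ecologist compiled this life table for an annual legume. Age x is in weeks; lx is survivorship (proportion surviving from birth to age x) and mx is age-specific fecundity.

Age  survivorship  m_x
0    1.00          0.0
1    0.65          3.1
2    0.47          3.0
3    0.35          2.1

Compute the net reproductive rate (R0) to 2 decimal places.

lx·mx by age: 0, 2.015, 1.41, 0.735
R0 = Σ lx·mx = 4.16 → 4.16

4.16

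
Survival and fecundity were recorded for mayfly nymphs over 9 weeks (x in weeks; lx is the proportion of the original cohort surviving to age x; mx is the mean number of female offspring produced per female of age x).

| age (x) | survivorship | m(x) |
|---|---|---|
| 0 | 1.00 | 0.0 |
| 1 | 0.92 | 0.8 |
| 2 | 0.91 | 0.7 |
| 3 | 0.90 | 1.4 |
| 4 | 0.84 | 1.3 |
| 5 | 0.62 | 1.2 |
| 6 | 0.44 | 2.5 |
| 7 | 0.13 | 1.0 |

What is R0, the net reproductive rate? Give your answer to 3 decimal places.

5.699

lx·mx by age: 0, 0.736, 0.637, 1.26, 1.092, 0.744, 1.1, 0.13
R0 = Σ lx·mx = 5.699 → 5.699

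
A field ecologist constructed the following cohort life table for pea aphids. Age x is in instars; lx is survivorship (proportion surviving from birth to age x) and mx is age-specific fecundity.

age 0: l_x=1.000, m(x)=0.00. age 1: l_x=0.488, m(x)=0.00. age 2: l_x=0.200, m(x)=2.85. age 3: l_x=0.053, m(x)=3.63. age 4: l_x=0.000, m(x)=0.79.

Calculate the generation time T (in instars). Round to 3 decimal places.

lx·mx: 0, 0, 0.57, 0.19239, 0 → R0 = 0.76239
x·lx·mx: 0, 0, 1.14, 0.57717, 0 → Σ = 1.71717
T = 1.71717 / 0.76239 = 2.252351… → 2.252

2.252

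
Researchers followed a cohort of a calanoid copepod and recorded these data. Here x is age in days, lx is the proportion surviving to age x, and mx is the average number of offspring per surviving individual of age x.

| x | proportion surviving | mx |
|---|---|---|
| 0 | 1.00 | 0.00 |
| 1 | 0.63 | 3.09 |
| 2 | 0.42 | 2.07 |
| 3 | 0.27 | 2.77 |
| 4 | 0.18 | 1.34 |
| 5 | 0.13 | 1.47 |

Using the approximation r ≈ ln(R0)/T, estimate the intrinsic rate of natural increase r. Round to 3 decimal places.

R0 = Σ lx·mx = 0 + 1.9467 + 0.8694 + 0.7479 + 0.2412 + 0.1911 = 3.9963
Σ x·lx·mx = 7.8495; T = 7.8495/3.9963 = 1.96419…
r ≈ ln(R0)/T = ln(3.9963)/1.96419… = 0.70531… → 0.705

0.705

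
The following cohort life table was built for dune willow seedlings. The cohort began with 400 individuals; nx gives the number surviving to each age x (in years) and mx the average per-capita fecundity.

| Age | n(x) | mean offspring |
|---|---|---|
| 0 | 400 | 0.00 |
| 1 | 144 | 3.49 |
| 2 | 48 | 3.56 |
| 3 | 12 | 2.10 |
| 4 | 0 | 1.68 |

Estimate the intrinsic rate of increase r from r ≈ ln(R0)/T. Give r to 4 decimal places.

0.4235

lx = nx/n0 = nx/400: 1, 0.36, 0.12, 0.03, 0
R0 = Σ lx·mx = 0 + 1.2564 + 0.4272 + 0.063 + 0 = 1.7466
Σ x·lx·mx = 2.2998; T = 2.2998/1.7466 = 1.31673…
r ≈ ln(R0)/T = ln(1.7466)/1.31673… = 0.423527… → 0.4235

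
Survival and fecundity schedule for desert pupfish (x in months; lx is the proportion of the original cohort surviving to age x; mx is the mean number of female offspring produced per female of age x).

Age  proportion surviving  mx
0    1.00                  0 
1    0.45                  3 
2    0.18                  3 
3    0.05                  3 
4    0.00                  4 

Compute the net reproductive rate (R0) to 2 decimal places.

lx·mx by age: 0, 1.35, 0.54, 0.15, 0
R0 = Σ lx·mx = 2.04 → 2.04

2.04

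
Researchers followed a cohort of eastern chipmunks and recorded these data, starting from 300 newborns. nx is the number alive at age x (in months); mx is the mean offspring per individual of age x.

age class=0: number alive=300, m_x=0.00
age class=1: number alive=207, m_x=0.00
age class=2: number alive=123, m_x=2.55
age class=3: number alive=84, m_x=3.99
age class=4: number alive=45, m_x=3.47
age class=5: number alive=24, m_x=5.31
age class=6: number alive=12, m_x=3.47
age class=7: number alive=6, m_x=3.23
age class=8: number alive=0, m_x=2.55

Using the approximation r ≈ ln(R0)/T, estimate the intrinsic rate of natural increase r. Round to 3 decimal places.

0.363

lx = nx/n0 = nx/300: 1, 0.69, 0.41, 0.28, 0.15, 0.08, 0.04, 0.02, 0
R0 = Σ lx·mx = 0 + 0 + 1.0455 + 1.1172 + 0.5205 + 0.4248 + 0.1388 + 0.0646 + 0 = 3.3114
Σ x·lx·mx = 10.9336; T = 10.9336/3.3114 = 3.30181…
r ≈ ln(R0)/T = ln(3.3114)/3.30181… = 0.36264… → 0.363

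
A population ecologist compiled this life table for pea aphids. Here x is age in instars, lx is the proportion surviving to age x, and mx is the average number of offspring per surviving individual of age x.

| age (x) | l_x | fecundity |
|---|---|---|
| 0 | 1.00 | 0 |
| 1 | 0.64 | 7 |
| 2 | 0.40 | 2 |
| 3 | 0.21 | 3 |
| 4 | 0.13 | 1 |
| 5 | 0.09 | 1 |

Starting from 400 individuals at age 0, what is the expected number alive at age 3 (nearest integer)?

Expected survivors = N0 · l_3 = 400 × 0.21 = 84 → 84

84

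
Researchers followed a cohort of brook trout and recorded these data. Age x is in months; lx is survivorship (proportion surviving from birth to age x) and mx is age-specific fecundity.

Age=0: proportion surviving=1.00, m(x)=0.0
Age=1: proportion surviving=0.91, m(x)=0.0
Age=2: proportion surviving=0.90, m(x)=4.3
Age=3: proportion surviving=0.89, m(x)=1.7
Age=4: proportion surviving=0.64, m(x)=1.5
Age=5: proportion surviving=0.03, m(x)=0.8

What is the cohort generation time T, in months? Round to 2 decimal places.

lx·mx: 0, 0, 3.87, 1.513, 0.96, 0.024 → R0 = 6.367
x·lx·mx: 0, 0, 7.74, 4.539, 3.84, 0.12 → Σ = 16.239
T = 16.239 / 6.367 = 2.550495… → 2.55

2.55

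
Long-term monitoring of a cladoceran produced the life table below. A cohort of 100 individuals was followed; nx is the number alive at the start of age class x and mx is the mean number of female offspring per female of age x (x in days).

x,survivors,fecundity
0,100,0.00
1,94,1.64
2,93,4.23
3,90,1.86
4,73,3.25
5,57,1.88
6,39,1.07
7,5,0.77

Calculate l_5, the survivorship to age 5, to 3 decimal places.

l_5 = n_5/n_0 = 57/100 = 0.57 → 0.570

0.570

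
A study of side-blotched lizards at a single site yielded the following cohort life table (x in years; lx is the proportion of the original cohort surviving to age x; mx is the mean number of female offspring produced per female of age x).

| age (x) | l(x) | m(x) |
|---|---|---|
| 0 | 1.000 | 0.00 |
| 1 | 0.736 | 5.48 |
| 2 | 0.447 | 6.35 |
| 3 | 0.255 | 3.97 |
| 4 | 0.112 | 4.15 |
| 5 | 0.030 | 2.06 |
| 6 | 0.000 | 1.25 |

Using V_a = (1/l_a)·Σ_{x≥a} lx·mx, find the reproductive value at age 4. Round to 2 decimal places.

4.70

lx·mx for x ≥ 4: 0.4648, 0.0618, 0 → sum = 0.5266
V_4 = 0.5266 / l_4 = 0.5266 / 0.112 = 4.701786… → 4.70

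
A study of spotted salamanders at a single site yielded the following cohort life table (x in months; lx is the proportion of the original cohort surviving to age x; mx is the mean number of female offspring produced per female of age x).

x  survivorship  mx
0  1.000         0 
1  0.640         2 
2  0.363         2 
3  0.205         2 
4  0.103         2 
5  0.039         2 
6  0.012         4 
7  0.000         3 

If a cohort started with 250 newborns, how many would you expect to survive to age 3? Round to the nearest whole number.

51

Expected survivors = N0 · l_3 = 250 × 0.205 = 51.25 → 51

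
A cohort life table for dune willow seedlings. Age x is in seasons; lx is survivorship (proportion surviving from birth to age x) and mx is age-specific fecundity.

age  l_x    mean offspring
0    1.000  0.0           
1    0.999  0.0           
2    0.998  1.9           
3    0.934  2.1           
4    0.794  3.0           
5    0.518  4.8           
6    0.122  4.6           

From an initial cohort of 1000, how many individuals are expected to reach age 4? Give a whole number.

794

Expected survivors = N0 · l_4 = 1000 × 0.794 = 794 → 794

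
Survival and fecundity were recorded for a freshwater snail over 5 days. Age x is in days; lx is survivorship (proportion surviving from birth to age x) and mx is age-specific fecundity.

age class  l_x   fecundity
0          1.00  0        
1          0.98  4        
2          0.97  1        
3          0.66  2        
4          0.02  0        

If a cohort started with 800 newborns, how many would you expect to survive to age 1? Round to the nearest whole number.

784

Expected survivors = N0 · l_1 = 800 × 0.98 = 784 → 784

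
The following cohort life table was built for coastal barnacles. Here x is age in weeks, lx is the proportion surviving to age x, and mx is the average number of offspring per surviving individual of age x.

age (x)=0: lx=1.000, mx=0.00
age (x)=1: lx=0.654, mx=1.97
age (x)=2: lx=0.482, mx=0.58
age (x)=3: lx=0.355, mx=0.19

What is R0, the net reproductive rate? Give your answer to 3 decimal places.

1.635

lx·mx by age: 0, 1.28838, 0.27956, 0.06745
R0 = Σ lx·mx = 1.63539 → 1.635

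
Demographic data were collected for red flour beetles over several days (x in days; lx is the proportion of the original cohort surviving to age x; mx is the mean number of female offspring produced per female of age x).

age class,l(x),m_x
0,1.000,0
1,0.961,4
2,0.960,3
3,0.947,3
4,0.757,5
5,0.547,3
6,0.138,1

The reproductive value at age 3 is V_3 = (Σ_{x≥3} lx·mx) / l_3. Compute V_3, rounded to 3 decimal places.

lx·mx for x ≥ 3: 2.841, 3.785, 1.641, 0.138 → sum = 8.405
V_3 = 8.405 / l_3 = 8.405 / 0.947 = 8.875396… → 8.875

8.875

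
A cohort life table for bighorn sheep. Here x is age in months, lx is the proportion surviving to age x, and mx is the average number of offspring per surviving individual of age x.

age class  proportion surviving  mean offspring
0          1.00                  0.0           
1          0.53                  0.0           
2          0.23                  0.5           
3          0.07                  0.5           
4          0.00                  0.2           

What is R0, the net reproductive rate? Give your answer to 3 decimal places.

0.150

lx·mx by age: 0, 0, 0.115, 0.035, 0
R0 = Σ lx·mx = 0.15 → 0.150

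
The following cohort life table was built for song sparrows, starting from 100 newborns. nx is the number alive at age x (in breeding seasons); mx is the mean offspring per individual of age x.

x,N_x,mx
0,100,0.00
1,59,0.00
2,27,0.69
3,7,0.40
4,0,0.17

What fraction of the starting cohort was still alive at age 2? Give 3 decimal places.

l_2 = n_2/n_0 = 27/100 = 0.27 → 0.270

0.270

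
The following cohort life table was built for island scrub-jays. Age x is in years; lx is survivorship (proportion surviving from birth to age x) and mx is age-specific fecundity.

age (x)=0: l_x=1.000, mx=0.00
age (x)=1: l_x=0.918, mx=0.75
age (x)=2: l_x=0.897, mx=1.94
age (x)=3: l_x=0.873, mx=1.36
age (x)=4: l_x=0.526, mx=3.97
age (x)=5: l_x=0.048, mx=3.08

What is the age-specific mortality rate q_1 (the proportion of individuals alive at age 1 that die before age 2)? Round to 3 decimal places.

0.023

q_1 = (l_1 − l_2) / l_1 = (0.918 − 0.897) / 0.918
     = 0.021 / 0.918 = 0.022876… → 0.023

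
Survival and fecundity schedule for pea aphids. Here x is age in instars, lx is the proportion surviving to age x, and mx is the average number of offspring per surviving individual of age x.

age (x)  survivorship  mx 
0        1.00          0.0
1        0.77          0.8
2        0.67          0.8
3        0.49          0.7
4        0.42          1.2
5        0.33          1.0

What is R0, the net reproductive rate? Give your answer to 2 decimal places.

lx·mx by age: 0, 0.616, 0.536, 0.343, 0.504, 0.33
R0 = Σ lx·mx = 2.329 → 2.33

2.33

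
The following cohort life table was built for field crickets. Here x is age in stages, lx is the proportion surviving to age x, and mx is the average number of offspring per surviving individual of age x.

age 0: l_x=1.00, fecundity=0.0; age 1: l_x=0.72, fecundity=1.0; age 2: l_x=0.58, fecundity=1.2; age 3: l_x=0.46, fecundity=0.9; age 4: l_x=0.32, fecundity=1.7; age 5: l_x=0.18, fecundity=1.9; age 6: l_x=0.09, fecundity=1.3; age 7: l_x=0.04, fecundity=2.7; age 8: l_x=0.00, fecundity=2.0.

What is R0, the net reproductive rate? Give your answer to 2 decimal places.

2.94

lx·mx by age: 0, 0.72, 0.696, 0.414, 0.544, 0.342, 0.117, 0.108, 0
R0 = Σ lx·mx = 2.941 → 2.94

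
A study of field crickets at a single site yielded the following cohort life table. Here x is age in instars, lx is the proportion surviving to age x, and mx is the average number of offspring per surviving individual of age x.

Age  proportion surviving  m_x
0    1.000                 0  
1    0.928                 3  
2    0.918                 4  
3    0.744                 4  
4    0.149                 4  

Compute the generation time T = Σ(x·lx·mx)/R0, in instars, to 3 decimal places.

lx·mx: 0, 2.784, 3.672, 2.976, 0.596 → R0 = 10.028
x·lx·mx: 0, 2.784, 7.344, 8.928, 2.384 → Σ = 21.44
T = 21.44 / 10.028 = 2.138014… → 2.138

2.138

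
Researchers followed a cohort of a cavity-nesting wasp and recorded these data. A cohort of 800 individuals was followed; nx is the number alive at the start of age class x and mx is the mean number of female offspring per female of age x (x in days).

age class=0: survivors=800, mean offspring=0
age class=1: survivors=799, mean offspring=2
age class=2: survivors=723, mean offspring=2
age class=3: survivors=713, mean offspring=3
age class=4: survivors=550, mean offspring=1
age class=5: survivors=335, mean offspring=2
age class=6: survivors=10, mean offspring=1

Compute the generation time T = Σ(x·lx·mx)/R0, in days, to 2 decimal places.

2.58

lx = nx/n0 = nx/800: 1, 0.99875, 0.90375, 0.89125, 0.6875, 0.41875, 0.0125
lx·mx: 0, 1.9975, 1.8075, 2.67375, 0.6875, 0.8375, 0.0125 → R0 = 8.01625
x·lx·mx: 0, 1.9975, 3.615, 8.02125, 2.75, 4.1875, 0.075 → Σ = 20.64625
T = 20.64625 / 8.01625 = 2.57555… → 2.58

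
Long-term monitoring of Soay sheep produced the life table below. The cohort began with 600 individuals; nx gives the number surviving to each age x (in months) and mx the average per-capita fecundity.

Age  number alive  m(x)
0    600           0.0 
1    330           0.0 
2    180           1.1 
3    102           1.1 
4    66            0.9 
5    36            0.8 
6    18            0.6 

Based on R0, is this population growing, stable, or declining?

declining

lx = nx/n0 = nx/600: 1, 0.55, 0.3, 0.17, 0.11, 0.06, 0.03
R0 = Σ lx·mx = 0 + 0 + 0.33 + 0.187 + 0.099 + 0.048 + 0.018 = 0.682
R0 < 1, so the population is declining.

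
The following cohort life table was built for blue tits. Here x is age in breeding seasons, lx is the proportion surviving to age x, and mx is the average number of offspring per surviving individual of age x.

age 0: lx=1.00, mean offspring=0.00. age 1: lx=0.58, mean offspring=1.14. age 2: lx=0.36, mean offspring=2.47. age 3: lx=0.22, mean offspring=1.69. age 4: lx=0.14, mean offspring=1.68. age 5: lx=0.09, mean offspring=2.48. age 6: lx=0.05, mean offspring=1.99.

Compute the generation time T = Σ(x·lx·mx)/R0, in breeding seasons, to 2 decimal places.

lx·mx: 0, 0.6612, 0.8892, 0.3718, 0.2352, 0.2232, 0.0995 → R0 = 2.4801
x·lx·mx: 0, 0.6612, 1.7784, 1.1154, 0.9408, 1.116, 0.597 → Σ = 6.2088
T = 6.2088 / 2.4801 = 2.503447… → 2.50

2.50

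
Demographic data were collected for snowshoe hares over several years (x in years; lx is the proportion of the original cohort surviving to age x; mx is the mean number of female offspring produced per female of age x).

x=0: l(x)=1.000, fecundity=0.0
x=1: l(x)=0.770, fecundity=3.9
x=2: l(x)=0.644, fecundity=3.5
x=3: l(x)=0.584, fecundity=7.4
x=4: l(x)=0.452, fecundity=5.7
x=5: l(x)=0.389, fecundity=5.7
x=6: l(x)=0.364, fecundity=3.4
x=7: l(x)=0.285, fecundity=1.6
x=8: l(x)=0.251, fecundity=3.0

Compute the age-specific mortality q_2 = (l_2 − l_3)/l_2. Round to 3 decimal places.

0.093

q_2 = (l_2 − l_3) / l_2 = (0.644 − 0.584) / 0.644
     = 0.06 / 0.644 = 0.093168… → 0.093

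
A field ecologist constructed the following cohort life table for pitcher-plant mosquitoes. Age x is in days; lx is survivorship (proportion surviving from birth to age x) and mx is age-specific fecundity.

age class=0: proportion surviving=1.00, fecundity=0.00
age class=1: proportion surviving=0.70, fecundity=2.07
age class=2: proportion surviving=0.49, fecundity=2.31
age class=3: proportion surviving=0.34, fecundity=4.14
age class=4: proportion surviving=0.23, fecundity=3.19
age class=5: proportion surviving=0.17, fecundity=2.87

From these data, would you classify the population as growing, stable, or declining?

R0 = Σ lx·mx = 0 + 1.449 + 1.1319 + 1.4076 + 0.7337 + 0.4879 = 5.2101
R0 > 1, so the population is growing.

growing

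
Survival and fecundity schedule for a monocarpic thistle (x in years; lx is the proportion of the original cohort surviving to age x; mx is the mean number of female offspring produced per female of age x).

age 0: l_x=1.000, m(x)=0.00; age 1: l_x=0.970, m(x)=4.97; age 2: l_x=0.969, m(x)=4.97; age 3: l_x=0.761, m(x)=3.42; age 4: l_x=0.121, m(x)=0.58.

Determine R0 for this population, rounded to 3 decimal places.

lx·mx by age: 0, 4.8209, 4.81593, 2.60262, 0.07018
R0 = Σ lx·mx = 12.30963 → 12.310

12.310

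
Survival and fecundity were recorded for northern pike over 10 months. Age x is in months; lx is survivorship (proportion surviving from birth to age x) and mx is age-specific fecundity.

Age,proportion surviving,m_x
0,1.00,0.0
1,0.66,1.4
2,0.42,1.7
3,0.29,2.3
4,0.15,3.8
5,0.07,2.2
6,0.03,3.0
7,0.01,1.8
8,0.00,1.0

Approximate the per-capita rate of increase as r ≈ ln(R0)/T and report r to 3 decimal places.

R0 = Σ lx·mx = 0 + 0.924 + 0.714 + 0.667 + 0.57 + 0.154 + 0.09 + 0.018 + 0 = 3.137
Σ x·lx·mx = 8.069; T = 8.069/3.137 = 2.5722…
r ≈ ln(R0)/T = ln(3.137)/2.5722… = 0.44447… → 0.444

0.444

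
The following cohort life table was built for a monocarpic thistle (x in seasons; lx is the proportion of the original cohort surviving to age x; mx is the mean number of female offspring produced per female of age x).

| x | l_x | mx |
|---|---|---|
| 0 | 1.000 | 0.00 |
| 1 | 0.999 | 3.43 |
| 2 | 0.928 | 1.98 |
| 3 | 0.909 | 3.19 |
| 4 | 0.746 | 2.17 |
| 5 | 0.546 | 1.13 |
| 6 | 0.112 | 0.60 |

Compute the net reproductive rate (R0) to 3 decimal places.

10.467

lx·mx by age: 0, 3.42657, 1.83744, 2.89971, 1.61882, 0.61698, 0.0672
R0 = Σ lx·mx = 10.46672 → 10.467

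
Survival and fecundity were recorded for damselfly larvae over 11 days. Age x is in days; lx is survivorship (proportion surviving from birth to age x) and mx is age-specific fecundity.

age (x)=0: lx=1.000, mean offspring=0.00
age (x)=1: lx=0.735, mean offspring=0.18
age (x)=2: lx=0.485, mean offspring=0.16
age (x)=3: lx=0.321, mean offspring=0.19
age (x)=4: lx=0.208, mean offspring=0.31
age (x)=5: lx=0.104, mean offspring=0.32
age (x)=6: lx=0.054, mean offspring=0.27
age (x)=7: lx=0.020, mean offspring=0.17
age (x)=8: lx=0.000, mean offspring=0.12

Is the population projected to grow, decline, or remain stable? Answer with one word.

R0 = Σ lx·mx = 0 + 0.1323 + 0.0776 + 0.06099 + 0.06448 + 0.03328 + 0.01458 + 0.0034 + 0 = 0.38663
R0 < 1, so the population is declining.

declining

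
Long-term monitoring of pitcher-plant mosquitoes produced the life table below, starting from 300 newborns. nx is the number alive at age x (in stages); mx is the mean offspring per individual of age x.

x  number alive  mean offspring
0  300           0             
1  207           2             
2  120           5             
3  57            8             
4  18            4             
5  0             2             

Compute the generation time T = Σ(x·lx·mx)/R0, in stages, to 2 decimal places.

2.12

lx = nx/n0 = nx/300: 1, 0.69, 0.4, 0.19, 0.06, 0
lx·mx: 0, 1.38, 2, 1.52, 0.24, 0 → R0 = 5.14
x·lx·mx: 0, 1.38, 4, 4.56, 0.96, 0 → Σ = 10.9
T = 10.9 / 5.14 = 2.120623… → 2.12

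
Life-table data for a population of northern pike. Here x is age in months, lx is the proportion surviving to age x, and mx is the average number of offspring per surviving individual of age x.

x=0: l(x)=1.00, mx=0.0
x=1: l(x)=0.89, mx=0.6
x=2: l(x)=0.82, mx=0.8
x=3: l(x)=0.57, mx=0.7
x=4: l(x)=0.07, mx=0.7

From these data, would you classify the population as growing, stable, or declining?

R0 = Σ lx·mx = 0 + 0.534 + 0.656 + 0.399 + 0.049 = 1.638
R0 > 1, so the population is growing.

growing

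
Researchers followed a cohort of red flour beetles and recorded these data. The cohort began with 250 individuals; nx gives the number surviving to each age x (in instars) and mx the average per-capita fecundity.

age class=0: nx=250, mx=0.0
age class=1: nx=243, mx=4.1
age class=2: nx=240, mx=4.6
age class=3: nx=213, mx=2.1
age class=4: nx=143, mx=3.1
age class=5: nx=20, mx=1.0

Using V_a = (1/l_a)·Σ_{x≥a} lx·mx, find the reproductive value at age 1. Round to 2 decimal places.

lx = nx/n0 = nx/250: 1, 0.972, 0.96, 0.852, 0.572, 0.08
lx·mx for x ≥ 1: 3.9852, 4.416, 1.7892, 1.7732, 0.08 → sum = 12.0436
V_1 = 12.0436 / l_1 = 12.0436 / 0.972 = 12.390535… → 12.39

12.39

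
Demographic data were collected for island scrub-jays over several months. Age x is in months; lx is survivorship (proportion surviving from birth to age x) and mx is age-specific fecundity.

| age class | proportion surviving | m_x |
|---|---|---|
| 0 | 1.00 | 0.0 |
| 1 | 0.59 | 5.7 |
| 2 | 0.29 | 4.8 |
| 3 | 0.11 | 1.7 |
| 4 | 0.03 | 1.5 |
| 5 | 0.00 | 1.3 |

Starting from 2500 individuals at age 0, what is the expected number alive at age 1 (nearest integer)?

1475

Expected survivors = N0 · l_1 = 2500 × 0.59 = 1475 → 1475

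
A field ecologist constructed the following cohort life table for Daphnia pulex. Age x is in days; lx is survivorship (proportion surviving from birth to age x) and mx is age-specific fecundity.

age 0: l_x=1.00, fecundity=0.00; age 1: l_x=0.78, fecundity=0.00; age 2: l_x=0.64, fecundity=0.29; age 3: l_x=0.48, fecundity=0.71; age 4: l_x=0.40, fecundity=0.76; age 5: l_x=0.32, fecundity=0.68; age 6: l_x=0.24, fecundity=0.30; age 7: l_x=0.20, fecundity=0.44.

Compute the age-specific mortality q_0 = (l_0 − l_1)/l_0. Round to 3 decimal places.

q_0 = (l_0 − l_1) / l_0 = (1 − 0.78) / 1
     = 0.22 / 1 = 0.22 → 0.220

0.220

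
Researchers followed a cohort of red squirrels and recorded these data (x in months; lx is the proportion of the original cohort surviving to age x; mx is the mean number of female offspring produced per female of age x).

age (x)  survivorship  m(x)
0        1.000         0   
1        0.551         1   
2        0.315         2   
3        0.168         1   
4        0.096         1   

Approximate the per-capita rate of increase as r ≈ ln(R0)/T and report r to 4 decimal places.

0.1971

R0 = Σ lx·mx = 0 + 0.551 + 0.63 + 0.168 + 0.096 = 1.445
Σ x·lx·mx = 2.699; T = 2.699/1.445 = 1.86782…
r ≈ ln(R0)/T = ln(1.445)/1.86782… = 0.19708… → 0.1971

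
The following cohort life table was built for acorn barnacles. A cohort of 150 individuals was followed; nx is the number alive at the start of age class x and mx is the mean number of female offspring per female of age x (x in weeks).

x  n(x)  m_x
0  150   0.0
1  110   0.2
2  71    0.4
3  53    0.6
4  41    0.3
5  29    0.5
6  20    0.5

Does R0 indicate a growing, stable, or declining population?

declining

lx = nx/n0 = nx/150: 1, 0.73333…, 0.47333…, 0.35333…, 0.27333…, 0.19333…, 0.13333…
R0 = Σ lx·mx = 0 + 0.146667… + 0.189333… + 0.212… + 0.082… + 0.096667… + 0.066667… = 0.793333…
R0 < 1, so the population is declining.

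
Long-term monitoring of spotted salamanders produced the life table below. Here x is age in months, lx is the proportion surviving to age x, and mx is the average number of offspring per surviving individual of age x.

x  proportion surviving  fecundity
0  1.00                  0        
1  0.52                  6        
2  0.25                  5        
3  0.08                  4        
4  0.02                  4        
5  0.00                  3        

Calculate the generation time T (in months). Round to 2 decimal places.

lx·mx: 0, 3.12, 1.25, 0.32, 0.08, 0 → R0 = 4.77
x·lx·mx: 0, 3.12, 2.5, 0.96, 0.32, 0 → Σ = 6.9
T = 6.9 / 4.77 = 1.446541… → 1.45

1.45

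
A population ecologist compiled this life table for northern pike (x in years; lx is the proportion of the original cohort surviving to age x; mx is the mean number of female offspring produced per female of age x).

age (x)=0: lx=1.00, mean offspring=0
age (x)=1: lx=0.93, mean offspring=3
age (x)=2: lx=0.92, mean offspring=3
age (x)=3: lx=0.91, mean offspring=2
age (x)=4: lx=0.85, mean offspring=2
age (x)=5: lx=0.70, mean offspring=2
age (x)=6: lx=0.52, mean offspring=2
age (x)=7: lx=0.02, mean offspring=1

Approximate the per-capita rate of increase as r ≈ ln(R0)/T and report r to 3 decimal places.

R0 = Σ lx·mx = 0 + 2.79 + 2.76 + 1.82 + 1.7 + 1.4 + 1.04 + 0.02 = 11.53
Σ x·lx·mx = 33.95; T = 33.95/11.53 = 2.94449…
r ≈ ln(R0)/T = ln(11.53)/2.94449… = 0.83035… → 0.830

0.830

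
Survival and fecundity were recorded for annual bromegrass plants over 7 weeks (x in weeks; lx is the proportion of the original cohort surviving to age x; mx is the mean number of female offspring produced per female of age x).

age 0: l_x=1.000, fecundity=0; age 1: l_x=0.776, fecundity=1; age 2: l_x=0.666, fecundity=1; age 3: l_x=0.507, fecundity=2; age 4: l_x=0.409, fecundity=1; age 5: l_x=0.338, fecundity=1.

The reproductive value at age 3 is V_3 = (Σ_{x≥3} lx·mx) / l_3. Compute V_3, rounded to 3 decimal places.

lx·mx for x ≥ 3: 1.014, 0.409, 0.338 → sum = 1.761
V_3 = 1.761 / l_3 = 1.761 / 0.507 = 3.473373… → 3.473

3.473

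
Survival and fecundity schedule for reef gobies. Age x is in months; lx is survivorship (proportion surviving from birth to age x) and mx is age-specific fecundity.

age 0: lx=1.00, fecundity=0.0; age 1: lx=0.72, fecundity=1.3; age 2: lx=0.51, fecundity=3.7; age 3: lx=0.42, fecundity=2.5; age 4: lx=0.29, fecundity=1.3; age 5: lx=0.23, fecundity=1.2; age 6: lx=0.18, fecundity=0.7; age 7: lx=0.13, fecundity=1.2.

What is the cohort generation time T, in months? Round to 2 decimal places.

lx·mx: 0, 0.936, 1.887, 1.05, 0.377, 0.276, 0.126, 0.156 → R0 = 4.808
x·lx·mx: 0, 0.936, 3.774, 3.15, 1.508, 1.38, 0.756, 1.092 → Σ = 12.596
T = 12.596 / 4.808 = 2.6198… → 2.62

2.62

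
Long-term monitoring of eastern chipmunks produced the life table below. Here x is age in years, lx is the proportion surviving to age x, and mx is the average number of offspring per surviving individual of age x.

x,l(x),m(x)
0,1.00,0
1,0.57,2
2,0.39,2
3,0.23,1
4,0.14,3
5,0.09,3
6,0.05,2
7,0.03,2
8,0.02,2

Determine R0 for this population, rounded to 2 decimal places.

3.04

lx·mx by age: 0, 1.14, 0.78, 0.23, 0.42, 0.27, 0.1, 0.06, 0.04
R0 = Σ lx·mx = 3.04 → 3.04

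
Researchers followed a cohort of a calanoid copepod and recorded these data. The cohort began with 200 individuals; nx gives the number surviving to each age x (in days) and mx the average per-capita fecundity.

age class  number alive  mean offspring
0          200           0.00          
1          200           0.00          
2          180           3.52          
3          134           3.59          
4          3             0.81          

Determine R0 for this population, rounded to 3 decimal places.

5.585

lx = nx/n0 = nx/200: 1, 1, 0.9, 0.67, 0.015
lx·mx by age: 0, 0, 3.168, 2.4053, 0.01215
R0 = Σ lx·mx = 5.58545 → 5.585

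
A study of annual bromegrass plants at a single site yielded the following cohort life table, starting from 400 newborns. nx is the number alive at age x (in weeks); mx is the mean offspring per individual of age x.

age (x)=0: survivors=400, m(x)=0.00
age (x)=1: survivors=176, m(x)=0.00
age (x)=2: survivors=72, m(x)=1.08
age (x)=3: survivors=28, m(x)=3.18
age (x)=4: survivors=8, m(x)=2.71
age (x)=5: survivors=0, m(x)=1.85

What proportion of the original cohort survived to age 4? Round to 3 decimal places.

0.020

l_4 = n_4/n_0 = 8/400 = 0.02 → 0.020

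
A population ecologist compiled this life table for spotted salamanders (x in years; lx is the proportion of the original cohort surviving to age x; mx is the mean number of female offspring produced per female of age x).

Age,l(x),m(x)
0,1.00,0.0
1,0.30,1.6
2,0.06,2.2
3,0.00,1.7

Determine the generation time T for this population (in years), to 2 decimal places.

1.22

lx·mx: 0, 0.48, 0.132, 0 → R0 = 0.612
x·lx·mx: 0, 0.48, 0.264, 0 → Σ = 0.744
T = 0.744 / 0.612 = 1.215686… → 1.22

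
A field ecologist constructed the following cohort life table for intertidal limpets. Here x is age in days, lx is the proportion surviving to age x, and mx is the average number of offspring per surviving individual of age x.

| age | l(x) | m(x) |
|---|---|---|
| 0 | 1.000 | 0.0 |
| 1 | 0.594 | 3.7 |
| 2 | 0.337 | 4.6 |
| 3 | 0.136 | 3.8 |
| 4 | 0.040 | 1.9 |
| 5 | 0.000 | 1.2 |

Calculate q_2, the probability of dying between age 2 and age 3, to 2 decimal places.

0.60

q_2 = (l_2 − l_3) / l_2 = (0.337 − 0.136) / 0.337
     = 0.201 / 0.337 = 0.596439… → 0.60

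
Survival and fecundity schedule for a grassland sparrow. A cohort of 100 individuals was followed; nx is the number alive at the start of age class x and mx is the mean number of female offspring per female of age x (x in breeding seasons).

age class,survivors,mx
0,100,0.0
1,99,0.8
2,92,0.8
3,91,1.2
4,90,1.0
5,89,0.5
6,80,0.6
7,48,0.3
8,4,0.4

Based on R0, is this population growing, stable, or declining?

lx = nx/n0 = nx/100: 1, 0.99, 0.92, 0.91, 0.9, 0.89, 0.8, 0.48, 0.04
R0 = Σ lx·mx = 0 + 0.792 + 0.736 + 1.092 + 0.9 + 0.445 + 0.48 + 0.144 + 0.016 = 4.605
R0 > 1, so the population is growing.

growing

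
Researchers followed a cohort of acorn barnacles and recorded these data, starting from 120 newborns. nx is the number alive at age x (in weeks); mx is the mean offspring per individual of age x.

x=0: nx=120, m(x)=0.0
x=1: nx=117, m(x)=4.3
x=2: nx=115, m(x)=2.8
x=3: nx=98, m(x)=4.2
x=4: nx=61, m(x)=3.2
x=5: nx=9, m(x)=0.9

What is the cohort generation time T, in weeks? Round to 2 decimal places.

lx = nx/n0 = nx/120: 1, 0.975, 0.95833…, 0.81667…, 0.50833…, 0.075
lx·mx: 0, 4.1925, 2.683333…, 3.43…, 1.626667…, 0.0675 → R0 = 12…
x·lx·mx: 0, 4.1925, 5.366667…, 10.29…, 6.506667…, 0.3375 → Σ = 26.693333…
T = 26.693333… / 12… = 2.224444… → 2.22

2.22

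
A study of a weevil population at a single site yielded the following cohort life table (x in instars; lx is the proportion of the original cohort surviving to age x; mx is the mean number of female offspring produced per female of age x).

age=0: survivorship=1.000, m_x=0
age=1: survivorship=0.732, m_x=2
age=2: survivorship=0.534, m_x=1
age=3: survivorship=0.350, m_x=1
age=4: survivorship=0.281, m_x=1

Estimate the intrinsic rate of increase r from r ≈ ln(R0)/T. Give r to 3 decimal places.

0.540

R0 = Σ lx·mx = 0 + 1.464 + 0.534 + 0.35 + 0.281 = 2.629
Σ x·lx·mx = 4.706; T = 4.706/2.629 = 1.79003…
r ≈ ln(R0)/T = ln(2.629)/1.79003… = 0.53999… → 0.540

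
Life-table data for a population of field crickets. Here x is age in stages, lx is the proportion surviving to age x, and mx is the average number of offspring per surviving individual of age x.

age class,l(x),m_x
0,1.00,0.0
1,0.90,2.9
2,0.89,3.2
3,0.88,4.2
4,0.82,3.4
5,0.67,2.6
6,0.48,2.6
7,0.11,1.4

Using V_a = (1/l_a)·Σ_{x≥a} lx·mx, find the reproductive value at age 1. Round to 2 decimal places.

16.76

lx·mx for x ≥ 1: 2.61, 2.848, 3.696, 2.788, 1.742, 1.248, 0.154 → sum = 15.086
V_1 = 15.086 / l_1 = 15.086 / 0.9 = 16.762222… → 16.76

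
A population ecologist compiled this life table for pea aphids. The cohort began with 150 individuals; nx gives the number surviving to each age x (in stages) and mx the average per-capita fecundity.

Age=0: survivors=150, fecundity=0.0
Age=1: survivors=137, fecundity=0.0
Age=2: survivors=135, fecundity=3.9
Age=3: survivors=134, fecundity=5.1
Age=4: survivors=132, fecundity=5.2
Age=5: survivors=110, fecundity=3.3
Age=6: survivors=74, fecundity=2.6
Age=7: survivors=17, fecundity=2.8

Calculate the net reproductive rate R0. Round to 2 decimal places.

16.66

lx = nx/n0 = nx/150: 1, 0.91333…, 0.9, 0.89333…, 0.88, 0.73333…, 0.49333…, 0.11333…
lx·mx by age: 0, 0, 3.51, 4.556…, 4.576, 2.42…, 1.282667…, 0.317333…
R0 = Σ lx·mx = 16.662… → 16.66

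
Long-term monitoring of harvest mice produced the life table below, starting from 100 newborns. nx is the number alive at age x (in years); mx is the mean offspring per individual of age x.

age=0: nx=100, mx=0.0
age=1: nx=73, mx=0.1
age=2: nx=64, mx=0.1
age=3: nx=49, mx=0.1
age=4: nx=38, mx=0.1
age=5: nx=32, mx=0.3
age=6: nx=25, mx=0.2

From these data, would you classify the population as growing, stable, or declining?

lx = nx/n0 = nx/100: 1, 0.73, 0.64, 0.49, 0.38, 0.32, 0.25
R0 = Σ lx·mx = 0 + 0.073 + 0.064 + 0.049 + 0.038 + 0.096 + 0.05 = 0.37
R0 < 1, so the population is declining.

declining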